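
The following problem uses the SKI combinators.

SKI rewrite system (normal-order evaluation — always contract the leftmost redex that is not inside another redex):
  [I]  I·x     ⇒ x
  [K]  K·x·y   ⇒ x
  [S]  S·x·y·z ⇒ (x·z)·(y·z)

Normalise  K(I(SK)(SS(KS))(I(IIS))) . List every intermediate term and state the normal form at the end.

Answer: normal form = KS  (in 6 steps)

Working:
  start: K(I(SK)(SS(KS))(I(IIS)))
  →1  K(SK(SS(KS))(I(IIS)))
  →2  K(K(I(IIS))(SS(KS)(I(IIS))))
  →3  K(I(IIS))
  →4  K(IIS)
  →5  K(IS)
  →6  KS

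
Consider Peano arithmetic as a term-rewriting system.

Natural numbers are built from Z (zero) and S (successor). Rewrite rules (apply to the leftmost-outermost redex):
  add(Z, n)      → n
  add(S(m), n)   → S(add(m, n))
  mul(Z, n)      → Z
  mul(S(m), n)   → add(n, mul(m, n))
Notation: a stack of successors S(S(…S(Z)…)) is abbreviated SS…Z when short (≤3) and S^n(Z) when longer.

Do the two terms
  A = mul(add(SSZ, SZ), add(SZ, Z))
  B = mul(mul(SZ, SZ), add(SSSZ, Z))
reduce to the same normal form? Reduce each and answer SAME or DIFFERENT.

Term A:
  start: mul(add(SSZ, SZ), add(SZ, Z))
  [1] mul(S(add(SZ, SZ)), add(SZ, Z))
  [2] add(add(SZ, Z), mul(add(SZ, SZ), add(SZ, Z)))
  [3] add(S(add(Z, Z)), mul(add(SZ, SZ), add(SZ, Z)))
  [4] S(add(add(Z, Z), mul(add(SZ, SZ), add(SZ, Z))))
  [5] S(add(Z, mul(add(SZ, SZ), add(SZ, Z))))
  [6] S(mul(add(SZ, SZ), add(SZ, Z)))
  [7] S(mul(S(add(Z, SZ)), add(SZ, Z)))
  [8] S(add(add(SZ, Z), mul(add(Z, SZ), add(SZ, Z))))
  [9] S(add(S(add(Z, Z)), mul(add(Z, SZ), add(SZ, Z))))
  [10] S(S(add(add(Z, Z), mul(add(Z, SZ), add(SZ, Z)))))
  [11] S(S(add(Z, mul(add(Z, SZ), add(SZ, Z)))))
  [12] S(S(mul(add(Z, SZ), add(SZ, Z))))
  [13] S(S(mul(SZ, add(SZ, Z))))
  [14] S(S(add(add(SZ, Z), mul(Z, add(SZ, Z)))))
  [15] S(S(add(S(add(Z, Z)), mul(Z, add(SZ, Z)))))
  [16] S(S(S(add(add(Z, Z), mul(Z, add(SZ, Z))))))
  [17] S(S(S(add(Z, mul(Z, add(SZ, Z))))))
  [18] S(S(S(mul(Z, add(SZ, Z)))))
  [19] SSSZ

Term B:
  start: mul(mul(SZ, SZ), add(SSSZ, Z))
  [1] mul(add(SZ, mul(Z, SZ)), add(SSSZ, Z))
  [2] mul(S(add(Z, mul(Z, SZ))), add(SSSZ, Z))
  [3] add(add(SSSZ, Z), mul(add(Z, mul(Z, SZ)), add(SSSZ, Z)))
  [4] add(S(add(SSZ, Z)), mul(add(Z, mul(Z, SZ)), add(SSSZ, Z)))
  [5] S(add(add(SSZ, Z), mul(add(Z, mul(Z, SZ)), add(SSSZ, Z))))
  [6] S(add(S(add(SZ, Z)), mul(add(Z, mul(Z, SZ)), add(SSSZ, Z))))
  [7] S(S(add(add(SZ, Z), mul(add(Z, mul(Z, SZ)), add(SSSZ, Z)))))
  [8] S(S(add(S(add(Z, Z)), mul(add(Z, mul(Z, SZ)), add(SSSZ, Z)))))
  [9] S(S(S(add(add(Z, Z), mul(add(Z, mul(Z, SZ)), add(SSSZ, Z))))))
  [10] S(S(S(add(Z, mul(add(Z, mul(Z, SZ)), add(SSSZ, Z))))))
  [11] S(S(S(mul(add(Z, mul(Z, SZ)), add(SSSZ, Z)))))
  [12] S(S(S(mul(mul(Z, SZ), add(SSSZ, Z)))))
  [13] S(S(S(mul(Z, add(SSSZ, Z)))))
  [14] SSSZ

Answer: SAME — A ⇓ SSSZ, B ⇓ SSSZ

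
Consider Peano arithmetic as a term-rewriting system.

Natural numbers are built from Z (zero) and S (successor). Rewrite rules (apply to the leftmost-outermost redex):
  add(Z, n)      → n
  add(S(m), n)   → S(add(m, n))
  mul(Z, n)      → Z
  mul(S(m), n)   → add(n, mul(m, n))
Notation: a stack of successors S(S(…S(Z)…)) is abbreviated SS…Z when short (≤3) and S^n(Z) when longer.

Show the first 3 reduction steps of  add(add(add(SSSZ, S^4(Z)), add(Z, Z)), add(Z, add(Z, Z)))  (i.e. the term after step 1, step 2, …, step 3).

  start: add(add(add(SSSZ, S^4(Z)), add(Z, Z)), add(Z, add(Z, Z)))
  [1] add(add(S(add(SSZ, S^4(Z))), add(Z, Z)), add(Z, add(Z, Z)))
  [2] add(S(add(add(SSZ, S^4(Z)), add(Z, Z))), add(Z, add(Z, Z)))
  [3] S(add(add(add(SSZ, S^4(Z)), add(Z, Z)), add(Z, add(Z, Z))))

Answer: after 3 steps: S(add(add(add(SSZ, S^4(Z)), add(Z, Z)), add(Z, add(Z, Z))))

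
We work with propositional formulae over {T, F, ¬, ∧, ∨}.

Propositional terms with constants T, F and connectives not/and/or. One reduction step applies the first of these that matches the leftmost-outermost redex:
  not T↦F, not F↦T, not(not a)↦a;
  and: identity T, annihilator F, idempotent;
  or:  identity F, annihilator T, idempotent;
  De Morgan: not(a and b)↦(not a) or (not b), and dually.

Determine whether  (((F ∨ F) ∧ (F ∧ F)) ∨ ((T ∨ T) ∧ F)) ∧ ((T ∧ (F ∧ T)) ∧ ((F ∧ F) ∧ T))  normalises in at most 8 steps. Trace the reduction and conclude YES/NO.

  start: (((F ∨ F) ∧ (F ∧ F)) ∨ ((T ∨ T) ∧ F)) ∧ ((T ∧ (F ∧ T)) ∧ ((F ∧ F) ∧ T))
  step 1: ((F ∧ (F ∧ F)) ∨ ((T ∨ T) ∧ F)) ∧ ((T ∧ (F ∧ T)) ∧ ((F ∧ F) ∧ T))
  step 2: (F ∨ ((T ∨ T) ∧ F)) ∧ ((T ∧ (F ∧ T)) ∧ ((F ∧ F) ∧ T))
  step 3: ((T ∨ T) ∧ F) ∧ ((T ∧ (F ∧ T)) ∧ ((F ∧ F) ∧ T))
  step 4: F ∧ ((T ∧ (F ∧ T)) ∧ ((F ∧ F) ∧ T))
  step 5: F

Answer: YES — reaches normal form F in 5 ≤ 8 steps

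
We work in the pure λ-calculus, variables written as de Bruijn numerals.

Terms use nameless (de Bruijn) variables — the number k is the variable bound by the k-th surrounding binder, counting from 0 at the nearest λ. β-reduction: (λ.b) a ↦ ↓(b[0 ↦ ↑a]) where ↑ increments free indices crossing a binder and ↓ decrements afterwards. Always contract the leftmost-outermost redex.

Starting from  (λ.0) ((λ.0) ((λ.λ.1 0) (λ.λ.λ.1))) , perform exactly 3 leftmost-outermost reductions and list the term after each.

  start: (λ.0) ((λ.0) ((λ.λ.1 0) (λ.λ.λ.1)))
  →1  (λ.0) ((λ.λ.1 0) (λ.λ.λ.1))
  →2  (λ.λ.1 0) (λ.λ.λ.1)
  →3  λ.(λ.λ.λ.1) 0

Answer: after 3 steps: λ.(λ.λ.λ.1) 0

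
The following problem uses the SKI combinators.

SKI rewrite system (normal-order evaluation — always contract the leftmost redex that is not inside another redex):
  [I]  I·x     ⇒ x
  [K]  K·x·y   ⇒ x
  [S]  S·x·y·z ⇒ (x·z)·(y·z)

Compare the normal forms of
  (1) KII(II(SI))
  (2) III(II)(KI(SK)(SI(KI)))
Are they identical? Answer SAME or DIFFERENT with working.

Term A:
  start: KII(II(SI))
  →1  I(II(SI))
  →2  II(SI)
  →3  I(SI)
  →4  SI

Term B:
  start: III(II)(KI(SK)(SI(KI)))
  →1  II(II)(KI(SK)(SI(KI)))
  →2  I(II)(KI(SK)(SI(KI)))
  →3  II(KI(SK)(SI(KI)))
  →4  I(KI(SK)(SI(KI)))
  →5  KI(SK)(SI(KI))
  →6  I(SI(KI))
  →7  SI(KI)

Answer: DIFFERENT — A ⇓ SI, B ⇓ SI(KI)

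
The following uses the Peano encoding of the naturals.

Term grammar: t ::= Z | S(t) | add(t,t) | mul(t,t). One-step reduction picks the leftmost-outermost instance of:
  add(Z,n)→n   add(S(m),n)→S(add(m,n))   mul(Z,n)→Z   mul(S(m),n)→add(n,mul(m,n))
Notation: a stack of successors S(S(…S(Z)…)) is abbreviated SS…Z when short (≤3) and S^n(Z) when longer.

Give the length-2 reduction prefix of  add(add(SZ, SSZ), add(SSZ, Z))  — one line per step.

  start: add(add(SZ, SSZ), add(SSZ, Z))
  [1] add(S(add(Z, SSZ)), add(SSZ, Z))
  [2] S(add(add(Z, SSZ), add(SSZ, Z)))

Answer: after 2 steps: S(add(add(Z, SSZ), add(SSZ, Z)))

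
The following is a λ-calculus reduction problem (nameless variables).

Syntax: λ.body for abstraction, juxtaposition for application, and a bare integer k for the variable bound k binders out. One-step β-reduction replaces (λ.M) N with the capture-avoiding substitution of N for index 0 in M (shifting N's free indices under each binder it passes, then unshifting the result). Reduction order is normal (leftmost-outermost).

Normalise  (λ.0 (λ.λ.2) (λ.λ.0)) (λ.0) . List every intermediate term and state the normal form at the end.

  start: (λ.0 (λ.λ.2) (λ.λ.0)) (λ.0)
  step 1: (λ.0) (λ.λ.λ.0) (λ.λ.0)
  step 2: (λ.λ.λ.0) (λ.λ.0)
  step 3: λ.λ.0

Answer: normal form = λ.λ.0  (in 3 steps)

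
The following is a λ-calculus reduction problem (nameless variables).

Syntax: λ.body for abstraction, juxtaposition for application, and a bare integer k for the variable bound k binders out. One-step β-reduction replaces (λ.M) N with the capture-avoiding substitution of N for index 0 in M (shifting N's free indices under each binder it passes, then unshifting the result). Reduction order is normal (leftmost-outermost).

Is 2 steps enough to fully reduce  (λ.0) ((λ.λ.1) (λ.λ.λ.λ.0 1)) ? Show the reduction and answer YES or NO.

Answer: YES — reaches normal form λ.λ.λ.λ.λ.0 1 in 2 ≤ 2 steps

Derivation:
  start: (λ.0) ((λ.λ.1) (λ.λ.λ.λ.0 1))
  step 1: (λ.λ.1) (λ.λ.λ.λ.0 1)
  step 2: λ.λ.λ.λ.λ.0 1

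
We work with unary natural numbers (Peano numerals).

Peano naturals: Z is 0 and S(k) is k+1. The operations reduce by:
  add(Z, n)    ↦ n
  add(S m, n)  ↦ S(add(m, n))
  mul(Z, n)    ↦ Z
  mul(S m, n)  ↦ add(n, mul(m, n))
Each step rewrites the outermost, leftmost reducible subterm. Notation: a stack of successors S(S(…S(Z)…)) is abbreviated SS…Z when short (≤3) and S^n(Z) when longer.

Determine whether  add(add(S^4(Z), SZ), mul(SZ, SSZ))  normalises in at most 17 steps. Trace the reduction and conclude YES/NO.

  start: add(add(S^4(Z), SZ), mul(SZ, SSZ))
  step 1: add(S(add(SSSZ, SZ)), mul(SZ, SSZ))
  step 2: S(add(add(SSSZ, SZ), mul(SZ, SSZ)))
  step 3: S(add(S(add(SSZ, SZ)), mul(SZ, SSZ)))
  step 4: S(S(add(add(SSZ, SZ), mul(SZ, SSZ))))
  step 5: S(S(add(S(add(SZ, SZ)), mul(SZ, SSZ))))
  step 6: S(S(S(add(add(SZ, SZ), mul(SZ, SSZ)))))
  step 7: S(S(S(add(S(add(Z, SZ)), mul(SZ, SSZ)))))
  step 8: S(S(S(S(add(add(Z, SZ), mul(SZ, SSZ))))))
  step 9: S(S(S(S(add(SZ, mul(SZ, SSZ))))))
  step 10: S(S(S(S(S(add(Z, mul(SZ, SSZ)))))))
  step 11: S(S(S(S(S(mul(SZ, SSZ))))))
  step 12: S(S(S(S(S(add(SSZ, mul(Z, SSZ)))))))
  step 13: S(S(S(S(S(S(add(SZ, mul(Z, SSZ))))))))
  step 14: S(S(S(S(S(S(S(add(Z, mul(Z, SSZ)))))))))
  step 15: S(S(S(S(S(S(S(mul(Z, SSZ))))))))
  step 16: S^7(Z)

Answer: YES — reaches normal form S^7(Z) in 16 ≤ 17 steps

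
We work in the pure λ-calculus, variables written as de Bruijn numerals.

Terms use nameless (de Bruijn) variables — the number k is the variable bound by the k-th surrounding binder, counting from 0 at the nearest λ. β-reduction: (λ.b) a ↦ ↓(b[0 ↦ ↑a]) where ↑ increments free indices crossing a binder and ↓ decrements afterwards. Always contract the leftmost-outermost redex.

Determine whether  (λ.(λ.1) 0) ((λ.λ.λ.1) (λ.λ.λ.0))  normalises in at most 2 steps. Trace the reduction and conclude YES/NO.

  start: (λ.(λ.1) 0) ((λ.λ.λ.1) (λ.λ.λ.0))
  [1] (λ.(λ.λ.λ.1) (λ.λ.λ.0)) ((λ.λ.λ.1) (λ.λ.λ.0))
  [2] (λ.λ.λ.1) (λ.λ.λ.0)

Answer: NO — after 2 steps the term is (λ.λ.λ.1) (λ.λ.λ.0), not yet normal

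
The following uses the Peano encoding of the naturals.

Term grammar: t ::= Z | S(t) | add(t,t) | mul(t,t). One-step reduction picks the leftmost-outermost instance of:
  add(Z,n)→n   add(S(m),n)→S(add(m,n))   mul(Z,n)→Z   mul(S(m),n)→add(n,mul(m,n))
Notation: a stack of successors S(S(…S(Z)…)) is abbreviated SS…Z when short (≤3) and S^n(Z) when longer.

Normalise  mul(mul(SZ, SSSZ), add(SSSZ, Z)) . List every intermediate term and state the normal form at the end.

Answer: normal form = S^9(Z)  (in 34 steps)

Derivation:
  start: mul(mul(SZ, SSSZ), add(SSSZ, Z))
  step 1: mul(add(SSSZ, mul(Z, SSSZ)), add(SSSZ, Z))
  step 2: mul(S(add(SSZ, mul(Z, SSSZ))), add(SSSZ, Z))
  step 3: add(add(SSSZ, Z), mul(add(SSZ, mul(Z, SSSZ)), add(SSSZ, Z)))
  step 4: add(S(add(SSZ, Z)), mul(add(SSZ, mul(Z, SSSZ)), add(SSSZ, Z)))
  step 5: S(add(add(SSZ, Z), mul(add(SSZ, mul(Z, SSSZ)), add(SSSZ, Z))))
  step 6: S(add(S(add(SZ, Z)), mul(add(SSZ, mul(Z, SSSZ)), add(SSSZ, Z))))
  step 7: S(S(add(add(SZ, Z), mul(add(SSZ, mul(Z, SSSZ)), add(SSSZ, Z)))))
  step 8: S(S(add(S(add(Z, Z)), mul(add(SSZ, mul(Z, SSSZ)), add(SSSZ, Z)))))
  step 9: S(S(S(add(add(Z, Z), mul(add(SSZ, mul(Z, SSSZ)), add(SSSZ, Z))))))
  step 10: S(S(S(add(Z, mul(add(SSZ, mul(Z, SSSZ)), add(SSSZ, Z))))))
  step 11: S(S(S(mul(add(SSZ, mul(Z, SSSZ)), add(SSSZ, Z)))))
  step 12: S(S(S(mul(S(add(SZ, mul(Z, SSSZ))), add(SSSZ, Z)))))
  step 13: S(S(S(add(add(SSSZ, Z), mul(add(SZ, mul(Z, SSSZ)), add(SSSZ, Z))))))
  step 14: S(S(S(add(S(add(SSZ, Z)), mul(add(SZ, mul(Z, SSSZ)), add(SSSZ, Z))))))
  step 15: S(S(S(S(add(add(SSZ, Z), mul(add(SZ, mul(Z, SSSZ)), add(SSSZ, Z)))))))
  step 16: S(S(S(S(add(S(add(SZ, Z)), mul(add(SZ, mul(Z, SSSZ)), add(SSSZ, Z)))))))
  step 17: S(S(S(S(S(add(add(SZ, Z), mul(add(SZ, mul(Z, SSSZ)), add(SSSZ, Z))))))))
  step 18: S(S(S(S(S(add(S(add(Z, Z)), mul(add(SZ, mul(Z, SSSZ)), add(SSSZ, Z))))))))
  step 19: S(S(S(S(S(S(add(add(Z, Z), mul(add(SZ, mul(Z, SSSZ)), add(SSSZ, Z)))))))))
  step 20: S(S(S(S(S(S(add(Z, mul(add(SZ, mul(Z, SSSZ)), add(SSSZ, Z)))))))))
  step 21: S(S(S(S(S(S(mul(add(SZ, mul(Z, SSSZ)), add(SSSZ, Z))))))))
  step 22: S(S(S(S(S(S(mul(S(add(Z, mul(Z, SSSZ))), add(SSSZ, Z))))))))
  step 23: S(S(S(S(S(S(add(add(SSSZ, Z), mul(add(Z, mul(Z, SSSZ)), add(SSSZ, Z)))))))))
  step 24: S(S(S(S(S(S(add(S(add(SSZ, Z)), mul(add(Z, mul(Z, SSSZ)), add(SSSZ, Z)))))))))
  step 25: S(S(S(S(S(S(S(add(add(SSZ, Z), mul(add(Z, mul(Z, SSSZ)), add(SSSZ, Z))))))))))
  step 26: S(S(S(S(S(S(S(add(S(add(SZ, Z)), mul(add(Z, mul(Z, SSSZ)), add(SSSZ, Z))))))))))
  step 27: S(S(S(S(S(S(S(S(add(add(SZ, Z), mul(add(Z, mul(Z, SSSZ)), add(SSSZ, Z)))))))))))
  step 28: S(S(S(S(S(S(S(S(add(S(add(Z, Z)), mul(add(Z, mul(Z, SSSZ)), add(SSSZ, Z)))))))))))
  step 29: S(S(S(S(S(S(S(S(S(add(add(Z, Z), mul(add(Z, mul(Z, SSSZ)), add(SSSZ, Z))))))))))))
  step 30: S(S(S(S(S(S(S(S(S(add(Z, mul(add(Z, mul(Z, SSSZ)), add(SSSZ, Z))))))))))))
  step 31: S(S(S(S(S(S(S(S(S(mul(add(Z, mul(Z, SSSZ)), add(SSSZ, Z)))))))))))
  step 32: S(S(S(S(S(S(S(S(S(mul(mul(Z, SSSZ), add(SSSZ, Z)))))))))))
  step 33: S(S(S(S(S(S(S(S(S(mul(Z, add(SSSZ, Z)))))))))))
  step 34: S^9(Z)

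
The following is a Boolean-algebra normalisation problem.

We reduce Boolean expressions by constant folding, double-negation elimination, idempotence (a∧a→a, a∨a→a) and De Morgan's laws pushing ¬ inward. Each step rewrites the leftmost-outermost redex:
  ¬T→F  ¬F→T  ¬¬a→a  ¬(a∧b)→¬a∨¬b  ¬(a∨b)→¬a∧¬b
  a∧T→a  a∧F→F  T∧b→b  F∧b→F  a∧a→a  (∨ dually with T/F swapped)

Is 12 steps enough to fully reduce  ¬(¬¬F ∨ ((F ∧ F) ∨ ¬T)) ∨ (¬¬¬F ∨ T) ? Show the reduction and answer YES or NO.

Answer: YES — reaches normal form T in 11 ≤ 12 steps

Working:
  start: ¬(¬¬F ∨ ((F ∧ F) ∨ ¬T)) ∨ (¬¬¬F ∨ T)
  [1] (¬¬¬F ∧ ¬((F ∧ F) ∨ ¬T)) ∨ (¬¬¬F ∨ T)
  [2] (¬F ∧ ¬((F ∧ F) ∨ ¬T)) ∨ (¬¬¬F ∨ T)
  [3] (T ∧ ¬((F ∧ F) ∨ ¬T)) ∨ (¬¬¬F ∨ T)
  [4] ¬((F ∧ F) ∨ ¬T) ∨ (¬¬¬F ∨ T)
  [5] (¬(F ∧ F) ∧ ¬¬T) ∨ (¬¬¬F ∨ T)
  [6] ((¬F ∨ ¬F) ∧ ¬¬T) ∨ (¬¬¬F ∨ T)
  [7] (¬F ∧ ¬¬T) ∨ (¬¬¬F ∨ T)
  [8] (T ∧ ¬¬T) ∨ (¬¬¬F ∨ T)
  [9] ¬¬T ∨ (¬¬¬F ∨ T)
  [10] T ∨ (¬¬¬F ∨ T)
  [11] T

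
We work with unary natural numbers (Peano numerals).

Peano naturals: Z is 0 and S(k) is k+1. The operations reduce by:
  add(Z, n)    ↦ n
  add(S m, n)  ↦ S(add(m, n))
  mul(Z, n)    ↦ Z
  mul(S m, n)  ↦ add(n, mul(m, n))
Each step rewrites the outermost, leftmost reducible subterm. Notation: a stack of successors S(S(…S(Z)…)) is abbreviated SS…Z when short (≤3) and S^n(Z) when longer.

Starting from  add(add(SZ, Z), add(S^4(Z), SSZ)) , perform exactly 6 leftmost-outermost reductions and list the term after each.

  start: add(add(SZ, Z), add(S^4(Z), SSZ))
  [1] add(S(add(Z, Z)), add(S^4(Z), SSZ))
  [2] S(add(add(Z, Z), add(S^4(Z), SSZ)))
  [3] S(add(Z, add(S^4(Z), SSZ)))
  [4] S(add(S^4(Z), SSZ))
  [5] S(S(add(SSSZ, SSZ)))
  [6] S(S(S(add(SSZ, SSZ))))

Answer: after 6 steps: S(S(S(add(SSZ, SSZ))))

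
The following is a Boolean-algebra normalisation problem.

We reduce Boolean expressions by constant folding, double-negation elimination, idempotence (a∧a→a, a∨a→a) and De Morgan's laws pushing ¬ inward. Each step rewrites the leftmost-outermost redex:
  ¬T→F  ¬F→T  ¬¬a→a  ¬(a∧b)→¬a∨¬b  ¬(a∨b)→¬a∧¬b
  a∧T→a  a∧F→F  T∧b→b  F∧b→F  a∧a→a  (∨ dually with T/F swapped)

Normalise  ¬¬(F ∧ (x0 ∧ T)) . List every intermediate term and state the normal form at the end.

Answer: normal form = F  (in 2 steps)

Reduction:
  start: ¬¬(F ∧ (x0 ∧ T))
  →1  F ∧ (x0 ∧ T)
  →2  F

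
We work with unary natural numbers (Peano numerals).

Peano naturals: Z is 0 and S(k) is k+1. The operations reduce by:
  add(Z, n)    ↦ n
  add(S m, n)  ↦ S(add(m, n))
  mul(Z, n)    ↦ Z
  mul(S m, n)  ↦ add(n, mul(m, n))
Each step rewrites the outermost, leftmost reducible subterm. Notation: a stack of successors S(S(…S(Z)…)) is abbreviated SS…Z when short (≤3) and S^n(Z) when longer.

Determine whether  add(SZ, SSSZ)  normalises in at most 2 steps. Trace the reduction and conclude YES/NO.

Answer: YES — reaches normal form S^4(Z) in 2 ≤ 2 steps

Derivation:
  start: add(SZ, SSSZ)
  →1  S(add(Z, SSSZ))
  →2  S^4(Z)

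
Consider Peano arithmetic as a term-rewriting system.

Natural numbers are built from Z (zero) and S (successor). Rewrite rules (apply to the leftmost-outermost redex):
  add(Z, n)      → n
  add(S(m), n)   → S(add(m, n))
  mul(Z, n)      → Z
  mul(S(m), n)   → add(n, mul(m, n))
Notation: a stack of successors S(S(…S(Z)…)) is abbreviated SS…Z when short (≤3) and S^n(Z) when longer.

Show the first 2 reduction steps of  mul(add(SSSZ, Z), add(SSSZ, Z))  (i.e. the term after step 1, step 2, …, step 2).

Answer: after 2 steps: add(add(SSSZ, Z), mul(add(SSZ, Z), add(SSSZ, Z)))

Working:
  start: mul(add(SSSZ, Z), add(SSSZ, Z))
  step 1: mul(S(add(SSZ, Z)), add(SSSZ, Z))
  step 2: add(add(SSSZ, Z), mul(add(SSZ, Z), add(SSSZ, Z)))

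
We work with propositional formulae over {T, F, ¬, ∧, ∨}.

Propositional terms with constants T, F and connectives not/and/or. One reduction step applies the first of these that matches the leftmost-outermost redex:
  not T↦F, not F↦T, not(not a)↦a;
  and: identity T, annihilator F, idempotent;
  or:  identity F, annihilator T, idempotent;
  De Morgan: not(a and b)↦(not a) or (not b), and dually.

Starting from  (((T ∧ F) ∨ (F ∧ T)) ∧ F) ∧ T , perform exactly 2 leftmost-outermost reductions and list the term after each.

  start: (((T ∧ F) ∨ (F ∧ T)) ∧ F) ∧ T
  [1] ((T ∧ F) ∨ (F ∧ T)) ∧ F
  [2] F

Answer: after 2 steps: F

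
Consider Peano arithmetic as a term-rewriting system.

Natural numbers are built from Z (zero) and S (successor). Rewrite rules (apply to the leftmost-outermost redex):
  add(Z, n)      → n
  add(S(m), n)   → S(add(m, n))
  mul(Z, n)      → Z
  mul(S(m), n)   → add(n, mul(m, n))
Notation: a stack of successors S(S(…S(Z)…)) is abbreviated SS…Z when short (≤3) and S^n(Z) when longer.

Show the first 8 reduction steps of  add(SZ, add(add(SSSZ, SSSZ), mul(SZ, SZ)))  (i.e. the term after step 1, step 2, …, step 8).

Answer: after 8 steps: S(S(S(S(add(add(Z, SSSZ), mul(SZ, SZ))))))

Working:
  start: add(SZ, add(add(SSSZ, SSSZ), mul(SZ, SZ)))
  step 1: S(add(Z, add(add(SSSZ, SSSZ), mul(SZ, SZ))))
  step 2: S(add(add(SSSZ, SSSZ), mul(SZ, SZ)))
  step 3: S(add(S(add(SSZ, SSSZ)), mul(SZ, SZ)))
  step 4: S(S(add(add(SSZ, SSSZ), mul(SZ, SZ))))
  step 5: S(S(add(S(add(SZ, SSSZ)), mul(SZ, SZ))))
  step 6: S(S(S(add(add(SZ, SSSZ), mul(SZ, SZ)))))
  step 7: S(S(S(add(S(add(Z, SSSZ)), mul(SZ, SZ)))))
  step 8: S(S(S(S(add(add(Z, SSSZ), mul(SZ, SZ))))))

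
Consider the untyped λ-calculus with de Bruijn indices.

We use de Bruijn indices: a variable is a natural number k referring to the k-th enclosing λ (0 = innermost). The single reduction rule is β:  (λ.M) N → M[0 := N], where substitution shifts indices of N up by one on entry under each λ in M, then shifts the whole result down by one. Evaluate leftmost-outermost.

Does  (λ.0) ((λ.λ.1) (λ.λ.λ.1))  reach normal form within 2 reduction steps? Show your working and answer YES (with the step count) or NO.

  start: (λ.0) ((λ.λ.1) (λ.λ.λ.1))
  [1] (λ.λ.1) (λ.λ.λ.1)
  [2] λ.λ.λ.λ.1

Answer: YES — reaches normal form λ.λ.λ.λ.1 in 2 ≤ 2 steps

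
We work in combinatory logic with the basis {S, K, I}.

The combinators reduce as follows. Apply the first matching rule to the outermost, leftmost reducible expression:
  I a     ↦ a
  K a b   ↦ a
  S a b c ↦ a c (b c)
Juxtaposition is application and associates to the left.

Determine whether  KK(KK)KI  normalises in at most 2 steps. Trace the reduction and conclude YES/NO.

  start: KK(KK)KI
  →1  KKI
  →2  K

Answer: YES — reaches normal form K in 2 ≤ 2 steps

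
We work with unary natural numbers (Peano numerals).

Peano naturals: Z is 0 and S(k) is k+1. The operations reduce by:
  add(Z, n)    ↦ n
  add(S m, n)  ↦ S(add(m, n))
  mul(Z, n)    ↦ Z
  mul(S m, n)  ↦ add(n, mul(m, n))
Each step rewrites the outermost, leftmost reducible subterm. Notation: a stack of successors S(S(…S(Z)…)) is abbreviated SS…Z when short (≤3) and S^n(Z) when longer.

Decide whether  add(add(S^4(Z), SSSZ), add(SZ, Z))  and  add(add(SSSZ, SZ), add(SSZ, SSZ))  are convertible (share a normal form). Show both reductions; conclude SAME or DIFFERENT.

Answer: SAME — A ⇓ S^8(Z), B ⇓ S^8(Z)

Working:
Term A:
  start: add(add(S^4(Z), SSSZ), add(SZ, Z))
  →1  add(S(add(SSSZ, SSSZ)), add(SZ, Z))
  →2  S(add(add(SSSZ, SSSZ), add(SZ, Z)))
  →3  S(add(S(add(SSZ, SSSZ)), add(SZ, Z)))
  →4  S(S(add(add(SSZ, SSSZ), add(SZ, Z))))
  →5  S(S(add(S(add(SZ, SSSZ)), add(SZ, Z))))
  →6  S(S(S(add(add(SZ, SSSZ), add(SZ, Z)))))
  →7  S(S(S(add(S(add(Z, SSSZ)), add(SZ, Z)))))
  →8  S(S(S(S(add(add(Z, SSSZ), add(SZ, Z))))))
  →9  S(S(S(S(add(SSSZ, add(SZ, Z))))))
  →10  S(S(S(S(S(add(SSZ, add(SZ, Z)))))))
  →11  S(S(S(S(S(S(add(SZ, add(SZ, Z))))))))
  →12  S(S(S(S(S(S(S(add(Z, add(SZ, Z)))))))))
  →13  S(S(S(S(S(S(S(add(SZ, Z))))))))
  →14  S(S(S(S(S(S(S(S(add(Z, Z)))))))))
  →15  S^8(Z)

Term B:
  start: add(add(SSSZ, SZ), add(SSZ, SSZ))
  →1  add(S(add(SSZ, SZ)), add(SSZ, SSZ))
  →2  S(add(add(SSZ, SZ), add(SSZ, SSZ)))
  →3  S(add(S(add(SZ, SZ)), add(SSZ, SSZ)))
  →4  S(S(add(add(SZ, SZ), add(SSZ, SSZ))))
  →5  S(S(add(S(add(Z, SZ)), add(SSZ, SSZ))))
  →6  S(S(S(add(add(Z, SZ), add(SSZ, SSZ)))))
  →7  S(S(S(add(SZ, add(SSZ, SSZ)))))
  →8  S(S(S(S(add(Z, add(SSZ, SSZ))))))
  →9  S(S(S(S(add(SSZ, SSZ)))))
  →10  S(S(S(S(S(add(SZ, SSZ))))))
  →11  S(S(S(S(S(S(add(Z, SSZ)))))))
  →12  S^8(Z)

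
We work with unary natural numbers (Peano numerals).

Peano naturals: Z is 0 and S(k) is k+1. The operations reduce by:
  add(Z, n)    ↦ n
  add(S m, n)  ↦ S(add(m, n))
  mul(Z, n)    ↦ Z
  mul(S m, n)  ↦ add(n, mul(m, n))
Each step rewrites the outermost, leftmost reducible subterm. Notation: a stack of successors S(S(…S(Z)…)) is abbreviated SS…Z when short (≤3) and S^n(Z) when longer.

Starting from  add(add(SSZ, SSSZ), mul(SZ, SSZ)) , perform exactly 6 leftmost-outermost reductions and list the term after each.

Answer: after 6 steps: S(S(S(add(SSZ, mul(SZ, SSZ)))))

Reduction:
  start: add(add(SSZ, SSSZ), mul(SZ, SSZ))
  step 1: add(S(add(SZ, SSSZ)), mul(SZ, SSZ))
  step 2: S(add(add(SZ, SSSZ), mul(SZ, SSZ)))
  step 3: S(add(S(add(Z, SSSZ)), mul(SZ, SSZ)))
  step 4: S(S(add(add(Z, SSSZ), mul(SZ, SSZ))))
  step 5: S(S(add(SSSZ, mul(SZ, SSZ))))
  step 6: S(S(S(add(SSZ, mul(SZ, SSZ)))))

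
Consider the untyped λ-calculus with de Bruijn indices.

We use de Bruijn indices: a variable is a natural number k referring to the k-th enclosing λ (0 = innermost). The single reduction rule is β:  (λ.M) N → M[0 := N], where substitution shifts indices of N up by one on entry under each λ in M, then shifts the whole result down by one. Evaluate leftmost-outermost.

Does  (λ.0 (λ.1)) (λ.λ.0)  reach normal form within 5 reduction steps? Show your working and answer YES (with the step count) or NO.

  start: (λ.0 (λ.1)) (λ.λ.0)
  [1] (λ.λ.0) (λ.λ.λ.0)
  [2] λ.0

Answer: YES — reaches normal form λ.0 in 2 ≤ 5 steps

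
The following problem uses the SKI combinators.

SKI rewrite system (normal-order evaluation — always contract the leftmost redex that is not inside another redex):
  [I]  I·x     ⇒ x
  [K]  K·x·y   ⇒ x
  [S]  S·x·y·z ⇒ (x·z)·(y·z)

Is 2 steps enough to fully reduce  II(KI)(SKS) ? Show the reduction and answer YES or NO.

  start: II(KI)(SKS)
  →1  I(KI)(SKS)
  →2  KI(SKS)

Answer: NO — after 2 steps the term is KI(SKS), not yet normal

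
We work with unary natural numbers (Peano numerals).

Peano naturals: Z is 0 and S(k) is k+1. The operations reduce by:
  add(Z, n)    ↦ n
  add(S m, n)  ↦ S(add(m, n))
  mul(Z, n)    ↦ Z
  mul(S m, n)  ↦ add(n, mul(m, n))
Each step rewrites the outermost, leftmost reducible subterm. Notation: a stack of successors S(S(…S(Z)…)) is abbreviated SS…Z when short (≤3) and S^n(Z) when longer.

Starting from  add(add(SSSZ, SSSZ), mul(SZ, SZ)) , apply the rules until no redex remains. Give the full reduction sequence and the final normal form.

  start: add(add(SSSZ, SSSZ), mul(SZ, SZ))
  step 1: add(S(add(SSZ, SSSZ)), mul(SZ, SZ))
  step 2: S(add(add(SSZ, SSSZ), mul(SZ, SZ)))
  step 3: S(add(S(add(SZ, SSSZ)), mul(SZ, SZ)))
  step 4: S(S(add(add(SZ, SSSZ), mul(SZ, SZ))))
  step 5: S(S(add(S(add(Z, SSSZ)), mul(SZ, SZ))))
  step 6: S(S(S(add(add(Z, SSSZ), mul(SZ, SZ)))))
  step 7: S(S(S(add(SSSZ, mul(SZ, SZ)))))
  step 8: S(S(S(S(add(SSZ, mul(SZ, SZ))))))
  step 9: S(S(S(S(S(add(SZ, mul(SZ, SZ)))))))
  step 10: S(S(S(S(S(S(add(Z, mul(SZ, SZ))))))))
  step 11: S(S(S(S(S(S(mul(SZ, SZ)))))))
  step 12: S(S(S(S(S(S(add(SZ, mul(Z, SZ))))))))
  step 13: S(S(S(S(S(S(S(add(Z, mul(Z, SZ)))))))))
  step 14: S(S(S(S(S(S(S(mul(Z, SZ))))))))
  step 15: S^7(Z)

Answer: normal form = S^7(Z)  (in 15 steps)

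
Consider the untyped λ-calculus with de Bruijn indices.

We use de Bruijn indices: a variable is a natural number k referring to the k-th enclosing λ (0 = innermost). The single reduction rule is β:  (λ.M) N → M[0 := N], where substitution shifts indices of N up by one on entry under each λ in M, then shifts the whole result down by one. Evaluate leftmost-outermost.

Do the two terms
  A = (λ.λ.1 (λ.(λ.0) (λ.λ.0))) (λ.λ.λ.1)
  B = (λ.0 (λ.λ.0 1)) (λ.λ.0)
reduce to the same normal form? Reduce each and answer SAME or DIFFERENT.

Term A:
  start: (λ.λ.1 (λ.(λ.0) (λ.λ.0))) (λ.λ.λ.1)
  step 1: λ.(λ.λ.λ.1) (λ.(λ.0) (λ.λ.0))
  step 2: λ.λ.λ.1

Term B:
  start: (λ.0 (λ.λ.0 1)) (λ.λ.0)
  step 1: (λ.λ.0) (λ.λ.0 1)
  step 2: λ.0

Answer: DIFFERENT — A ⇓ λ.λ.λ.1, B ⇓ λ.0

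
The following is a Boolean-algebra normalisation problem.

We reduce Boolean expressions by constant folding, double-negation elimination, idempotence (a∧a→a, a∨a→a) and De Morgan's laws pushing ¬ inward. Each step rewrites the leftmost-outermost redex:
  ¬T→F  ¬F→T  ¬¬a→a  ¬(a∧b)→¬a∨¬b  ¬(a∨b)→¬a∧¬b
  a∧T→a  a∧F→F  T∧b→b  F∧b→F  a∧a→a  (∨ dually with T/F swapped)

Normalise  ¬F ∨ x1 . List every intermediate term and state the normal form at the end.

Answer: normal form = T  (in 2 steps)

Derivation:
  start: ¬F ∨ x1
  →1  T ∨ x1
  →2  T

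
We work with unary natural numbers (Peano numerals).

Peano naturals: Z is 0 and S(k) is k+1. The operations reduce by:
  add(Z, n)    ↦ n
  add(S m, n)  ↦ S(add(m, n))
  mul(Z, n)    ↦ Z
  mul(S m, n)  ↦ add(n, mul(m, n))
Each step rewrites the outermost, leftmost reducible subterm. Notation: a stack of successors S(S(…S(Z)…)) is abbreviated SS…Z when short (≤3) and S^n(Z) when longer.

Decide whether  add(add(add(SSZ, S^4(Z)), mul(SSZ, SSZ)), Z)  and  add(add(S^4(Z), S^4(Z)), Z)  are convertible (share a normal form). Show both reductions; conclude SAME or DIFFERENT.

Answer: DIFFERENT — A ⇓ S^10(Z), B ⇓ S^8(Z)

Derivation:
Term A:
  start: add(add(add(SSZ, S^4(Z)), mul(SSZ, SSZ)), Z)
  →1  add(add(S(add(SZ, S^4(Z))), mul(SSZ, SSZ)), Z)
  →2  add(S(add(add(SZ, S^4(Z)), mul(SSZ, SSZ))), Z)
  →3  S(add(add(add(SZ, S^4(Z)), mul(SSZ, SSZ)), Z))
  →4  S(add(add(S(add(Z, S^4(Z))), mul(SSZ, SSZ)), Z))
  →5  S(add(S(add(add(Z, S^4(Z)), mul(SSZ, SSZ))), Z))
  →6  S(S(add(add(add(Z, S^4(Z)), mul(SSZ, SSZ)), Z)))
  →7  S(S(add(add(S^4(Z), mul(SSZ, SSZ)), Z)))
  →8  S(S(add(S(add(SSSZ, mul(SSZ, SSZ))), Z)))
  →9  S(S(S(add(add(SSSZ, mul(SSZ, SSZ)), Z))))
  →10  S(S(S(add(S(add(SSZ, mul(SSZ, SSZ))), Z))))
  →11  S(S(S(S(add(add(SSZ, mul(SSZ, SSZ)), Z)))))
  →12  S(S(S(S(add(S(add(SZ, mul(SSZ, SSZ))), Z)))))
  →13  S(S(S(S(S(add(add(SZ, mul(SSZ, SSZ)), Z))))))
  →14  S(S(S(S(S(add(S(add(Z, mul(SSZ, SSZ))), Z))))))
  →15  S(S(S(S(S(S(add(add(Z, mul(SSZ, SSZ)), Z)))))))
  →16  S(S(S(S(S(S(add(mul(SSZ, SSZ), Z)))))))
  →17  S(S(S(S(S(S(add(add(SSZ, mul(SZ, SSZ)), Z)))))))
  →18  S(S(S(S(S(S(add(S(add(SZ, mul(SZ, SSZ))), Z)))))))
  →19  S(S(S(S(S(S(S(add(add(SZ, mul(SZ, SSZ)), Z))))))))
  →20  S(S(S(S(S(S(S(add(S(add(Z, mul(SZ, SSZ))), Z))))))))
  →21  S(S(S(S(S(S(S(S(add(add(Z, mul(SZ, SSZ)), Z)))))))))
  →22  S(S(S(S(S(S(S(S(add(mul(SZ, SSZ), Z)))))))))
  →23  S(S(S(S(S(S(S(S(add(add(SSZ, mul(Z, SSZ)), Z)))))))))
  →24  S(S(S(S(S(S(S(S(add(S(add(SZ, mul(Z, SSZ))), Z)))))))))
  →25  S(S(S(S(S(S(S(S(S(add(add(SZ, mul(Z, SSZ)), Z))))))))))
  →26  S(S(S(S(S(S(S(S(S(add(S(add(Z, mul(Z, SSZ))), Z))))))))))
  →27  S(S(S(S(S(S(S(S(S(S(add(add(Z, mul(Z, SSZ)), Z)))))))))))
  →28  S(S(S(S(S(S(S(S(S(S(add(mul(Z, SSZ), Z)))))))))))
  →29  S(S(S(S(S(S(S(S(S(S(add(Z, Z)))))))))))
  →30  S^10(Z)

Term B:
  start: add(add(S^4(Z), S^4(Z)), Z)
  →1  add(S(add(SSSZ, S^4(Z))), Z)
  →2  S(add(add(SSSZ, S^4(Z)), Z))
  →3  S(add(S(add(SSZ, S^4(Z))), Z))
  →4  S(S(add(add(SSZ, S^4(Z)), Z)))
  →5  S(S(add(S(add(SZ, S^4(Z))), Z)))
  →6  S(S(S(add(add(SZ, S^4(Z)), Z))))
  →7  S(S(S(add(S(add(Z, S^4(Z))), Z))))
  →8  S(S(S(S(add(add(Z, S^4(Z)), Z)))))
  →9  S(S(S(S(add(S^4(Z), Z)))))
  →10  S(S(S(S(S(add(SSSZ, Z))))))
  →11  S(S(S(S(S(S(add(SSZ, Z)))))))
  →12  S(S(S(S(S(S(S(add(SZ, Z))))))))
  →13  S(S(S(S(S(S(S(S(add(Z, Z)))))))))
  →14  S^8(Z)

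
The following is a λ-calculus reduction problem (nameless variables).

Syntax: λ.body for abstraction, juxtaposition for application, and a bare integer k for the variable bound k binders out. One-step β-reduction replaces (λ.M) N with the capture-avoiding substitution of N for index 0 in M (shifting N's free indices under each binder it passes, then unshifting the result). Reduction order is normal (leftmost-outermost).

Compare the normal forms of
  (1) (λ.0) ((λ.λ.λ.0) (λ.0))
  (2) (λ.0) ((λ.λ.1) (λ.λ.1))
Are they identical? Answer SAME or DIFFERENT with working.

Term A:
  start: (λ.0) ((λ.λ.λ.0) (λ.0))
  →1  (λ.λ.λ.0) (λ.0)
  →2  λ.λ.0

Term B:
  start: (λ.0) ((λ.λ.1) (λ.λ.1))
  →1  (λ.λ.1) (λ.λ.1)
  →2  λ.λ.λ.1

Answer: DIFFERENT — A ⇓ λ.λ.0, B ⇓ λ.λ.λ.1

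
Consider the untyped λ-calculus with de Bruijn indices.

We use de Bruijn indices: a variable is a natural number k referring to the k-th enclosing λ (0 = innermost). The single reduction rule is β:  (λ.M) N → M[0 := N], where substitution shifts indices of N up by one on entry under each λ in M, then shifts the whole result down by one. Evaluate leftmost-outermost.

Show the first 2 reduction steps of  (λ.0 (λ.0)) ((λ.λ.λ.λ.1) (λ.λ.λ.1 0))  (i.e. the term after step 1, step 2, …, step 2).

  start: (λ.0 (λ.0)) ((λ.λ.λ.λ.1) (λ.λ.λ.1 0))
  →1  (λ.λ.λ.λ.1) (λ.λ.λ.1 0) (λ.0)
  →2  (λ.λ.λ.1) (λ.0)

Answer: after 2 steps: (λ.λ.λ.1) (λ.0)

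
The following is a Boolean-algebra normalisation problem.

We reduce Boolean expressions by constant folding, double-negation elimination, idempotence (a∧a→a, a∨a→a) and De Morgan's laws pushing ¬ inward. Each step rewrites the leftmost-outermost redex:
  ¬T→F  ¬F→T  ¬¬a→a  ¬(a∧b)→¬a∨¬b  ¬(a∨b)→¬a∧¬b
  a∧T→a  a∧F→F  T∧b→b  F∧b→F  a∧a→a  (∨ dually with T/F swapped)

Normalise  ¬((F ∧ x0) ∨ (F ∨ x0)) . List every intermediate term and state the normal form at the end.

Answer: normal form = ¬x0  (in 8 steps)

Reduction:
  start: ¬((F ∧ x0) ∨ (F ∨ x0))
  [1] ¬(F ∧ x0) ∧ ¬(F ∨ x0)
  [2] (¬F ∨ ¬x0) ∧ ¬(F ∨ x0)
  [3] (T ∨ ¬x0) ∧ ¬(F ∨ x0)
  [4] T ∧ ¬(F ∨ x0)
  [5] ¬(F ∨ x0)
  [6] ¬F ∧ ¬x0
  [7] T ∧ ¬x0
  [8] ¬x0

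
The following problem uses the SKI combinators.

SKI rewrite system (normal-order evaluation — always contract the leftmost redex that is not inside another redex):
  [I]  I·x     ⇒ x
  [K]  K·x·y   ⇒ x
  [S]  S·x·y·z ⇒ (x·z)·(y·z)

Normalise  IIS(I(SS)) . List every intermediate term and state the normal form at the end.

Answer: normal form = S(SS)  (in 3 steps)

Reduction:
  start: IIS(I(SS))
  [1] IS(I(SS))
  [2] S(I(SS))
  [3] S(SS)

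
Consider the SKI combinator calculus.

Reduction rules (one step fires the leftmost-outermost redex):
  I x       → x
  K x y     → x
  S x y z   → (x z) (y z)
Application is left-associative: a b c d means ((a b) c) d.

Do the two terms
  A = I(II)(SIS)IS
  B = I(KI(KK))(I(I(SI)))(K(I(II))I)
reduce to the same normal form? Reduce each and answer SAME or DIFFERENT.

Answer: DIFFERENT — A ⇓ SIS, B ⇓ SII

Reduction:
Term A:
  start: I(II)(SIS)IS
  [1] II(SIS)IS
  [2] I(SIS)IS
  [3] SISIS
  [4] II(SI)S
  [5] I(SI)S
  [6] SIS

Term B:
  start: I(KI(KK))(I(I(SI)))(K(I(II))I)
  [1] KI(KK)(I(I(SI)))(K(I(II))I)
  [2] I(I(I(SI)))(K(I(II))I)
  [3] I(I(SI))(K(I(II))I)
  [4] I(SI)(K(I(II))I)
  [5] SI(K(I(II))I)
  [6] SI(I(II))
  [7] SI(II)
  [8] SII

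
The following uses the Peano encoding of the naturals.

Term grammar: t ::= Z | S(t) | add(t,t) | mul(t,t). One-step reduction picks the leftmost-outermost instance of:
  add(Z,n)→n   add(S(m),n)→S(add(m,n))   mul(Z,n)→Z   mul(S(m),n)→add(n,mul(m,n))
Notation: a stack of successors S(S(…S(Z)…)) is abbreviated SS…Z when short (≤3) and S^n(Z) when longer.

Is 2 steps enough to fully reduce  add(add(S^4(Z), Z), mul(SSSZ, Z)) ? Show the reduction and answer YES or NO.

Answer: NO — after 2 steps the term is S(add(add(SSSZ, Z), mul(SSSZ, Z))), not yet normal

Derivation:
  start: add(add(S^4(Z), Z), mul(SSSZ, Z))
  step 1: add(S(add(SSSZ, Z)), mul(SSSZ, Z))
  step 2: S(add(add(SSSZ, Z), mul(SSSZ, Z)))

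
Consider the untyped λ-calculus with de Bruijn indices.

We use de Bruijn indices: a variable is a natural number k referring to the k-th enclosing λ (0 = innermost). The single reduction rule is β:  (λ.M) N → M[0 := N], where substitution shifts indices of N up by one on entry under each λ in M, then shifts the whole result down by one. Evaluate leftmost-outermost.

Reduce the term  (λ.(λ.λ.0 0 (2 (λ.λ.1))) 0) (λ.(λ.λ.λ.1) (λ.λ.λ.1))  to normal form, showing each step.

Answer: normal form = λ.0 0 (λ.λ.1)  (in 4 steps)

Derivation:
  start: (λ.(λ.λ.0 0 (2 (λ.λ.1))) 0) (λ.(λ.λ.λ.1) (λ.λ.λ.1))
  →1  (λ.λ.0 0 ((λ.(λ.λ.λ.1) (λ.λ.λ.1)) (λ.λ.1))) (λ.(λ.λ.λ.1) (λ.λ.λ.1))
  →2  λ.0 0 ((λ.(λ.λ.λ.1) (λ.λ.λ.1)) (λ.λ.1))
  →3  λ.0 0 ((λ.λ.λ.1) (λ.λ.λ.1))
  →4  λ.0 0 (λ.λ.1)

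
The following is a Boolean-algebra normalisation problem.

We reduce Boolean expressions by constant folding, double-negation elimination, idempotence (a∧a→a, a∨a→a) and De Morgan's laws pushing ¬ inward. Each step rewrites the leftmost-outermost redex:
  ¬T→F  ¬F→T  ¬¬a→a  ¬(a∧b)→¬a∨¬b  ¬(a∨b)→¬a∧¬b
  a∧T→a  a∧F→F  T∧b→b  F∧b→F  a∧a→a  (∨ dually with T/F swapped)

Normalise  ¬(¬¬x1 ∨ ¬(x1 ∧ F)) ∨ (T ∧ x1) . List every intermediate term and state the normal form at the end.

  start: ¬(¬¬x1 ∨ ¬(x1 ∧ F)) ∨ (T ∧ x1)
  →1  (¬¬¬x1 ∧ ¬¬(x1 ∧ F)) ∨ (T ∧ x1)
  →2  (¬x1 ∧ ¬¬(x1 ∧ F)) ∨ (T ∧ x1)
  →3  (¬x1 ∧ (x1 ∧ F)) ∨ (T ∧ x1)
  →4  (¬x1 ∧ F) ∨ (T ∧ x1)
  →5  F ∨ (T ∧ x1)
  →6  T ∧ x1
  →7  x1

Answer: normal form = x1  (in 7 steps)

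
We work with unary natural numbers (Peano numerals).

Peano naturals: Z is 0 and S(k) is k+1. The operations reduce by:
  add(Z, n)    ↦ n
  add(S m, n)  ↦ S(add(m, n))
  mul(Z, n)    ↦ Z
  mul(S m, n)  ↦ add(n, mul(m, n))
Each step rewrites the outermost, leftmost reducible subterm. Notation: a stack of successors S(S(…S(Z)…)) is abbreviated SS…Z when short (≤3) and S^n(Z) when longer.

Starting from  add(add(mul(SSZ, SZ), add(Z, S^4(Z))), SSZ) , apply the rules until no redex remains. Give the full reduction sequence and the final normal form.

Answer: normal form = S^8(Z)  (in 18 steps)

Reduction:
  start: add(add(mul(SSZ, SZ), add(Z, S^4(Z))), SSZ)
  →1  add(add(add(SZ, mul(SZ, SZ)), add(Z, S^4(Z))), SSZ)
  →2  add(add(S(add(Z, mul(SZ, SZ))), add(Z, S^4(Z))), SSZ)
  →3  add(S(add(add(Z, mul(SZ, SZ)), add(Z, S^4(Z)))), SSZ)
  →4  S(add(add(add(Z, mul(SZ, SZ)), add(Z, S^4(Z))), SSZ))
  →5  S(add(add(mul(SZ, SZ), add(Z, S^4(Z))), SSZ))
  →6  S(add(add(add(SZ, mul(Z, SZ)), add(Z, S^4(Z))), SSZ))
  →7  S(add(add(S(add(Z, mul(Z, SZ))), add(Z, S^4(Z))), SSZ))
  →8  S(add(S(add(add(Z, mul(Z, SZ)), add(Z, S^4(Z)))), SSZ))
  →9  S(S(add(add(add(Z, mul(Z, SZ)), add(Z, S^4(Z))), SSZ)))
  →10  S(S(add(add(mul(Z, SZ), add(Z, S^4(Z))), SSZ)))
  →11  S(S(add(add(Z, add(Z, S^4(Z))), SSZ)))
  →12  S(S(add(add(Z, S^4(Z)), SSZ)))
  →13  S(S(add(S^4(Z), SSZ)))
  →14  S(S(S(add(SSSZ, SSZ))))
  →15  S(S(S(S(add(SSZ, SSZ)))))
  →16  S(S(S(S(S(add(SZ, SSZ))))))
  →17  S(S(S(S(S(S(add(Z, SSZ)))))))
  →18  S^8(Z)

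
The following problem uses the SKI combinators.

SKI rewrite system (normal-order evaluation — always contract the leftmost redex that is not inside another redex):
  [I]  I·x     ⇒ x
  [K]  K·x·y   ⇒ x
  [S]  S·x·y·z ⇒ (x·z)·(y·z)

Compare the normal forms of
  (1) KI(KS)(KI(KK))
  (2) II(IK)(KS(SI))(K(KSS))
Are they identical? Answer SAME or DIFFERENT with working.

Answer: DIFFERENT — A ⇓ I, B ⇓ S

Working:
Term A:
  start: KI(KS)(KI(KK))
  [1] I(KI(KK))
  [2] KI(KK)
  [3] I

Term B:
  start: II(IK)(KS(SI))(K(KSS))
  [1] I(IK)(KS(SI))(K(KSS))
  [2] IK(KS(SI))(K(KSS))
  [3] K(KS(SI))(K(KSS))
  [4] KS(SI)
  [5] S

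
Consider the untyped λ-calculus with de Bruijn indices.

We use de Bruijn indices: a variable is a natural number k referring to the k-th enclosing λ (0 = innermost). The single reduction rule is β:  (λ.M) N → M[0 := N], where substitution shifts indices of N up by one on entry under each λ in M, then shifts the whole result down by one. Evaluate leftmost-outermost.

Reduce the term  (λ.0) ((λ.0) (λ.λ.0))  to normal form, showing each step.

  start: (λ.0) ((λ.0) (λ.λ.0))
  [1] (λ.0) (λ.λ.0)
  [2] λ.λ.0

Answer: normal form = λ.λ.0  (in 2 steps)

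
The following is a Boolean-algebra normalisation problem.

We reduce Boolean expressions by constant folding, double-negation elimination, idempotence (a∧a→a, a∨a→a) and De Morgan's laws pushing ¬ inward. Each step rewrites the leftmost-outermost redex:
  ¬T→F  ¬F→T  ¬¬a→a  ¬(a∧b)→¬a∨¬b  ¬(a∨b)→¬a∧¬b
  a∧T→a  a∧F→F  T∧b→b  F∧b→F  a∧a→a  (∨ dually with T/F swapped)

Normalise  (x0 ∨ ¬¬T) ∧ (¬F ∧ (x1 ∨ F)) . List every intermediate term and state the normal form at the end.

  start: (x0 ∨ ¬¬T) ∧ (¬F ∧ (x1 ∨ F))
  [1] (x0 ∨ T) ∧ (¬F ∧ (x1 ∨ F))
  [2] T ∧ (¬F ∧ (x1 ∨ F))
  [3] ¬F ∧ (x1 ∨ F)
  [4] T ∧ (x1 ∨ F)
  [5] x1 ∨ F
  [6] x1

Answer: normal form = x1  (in 6 steps)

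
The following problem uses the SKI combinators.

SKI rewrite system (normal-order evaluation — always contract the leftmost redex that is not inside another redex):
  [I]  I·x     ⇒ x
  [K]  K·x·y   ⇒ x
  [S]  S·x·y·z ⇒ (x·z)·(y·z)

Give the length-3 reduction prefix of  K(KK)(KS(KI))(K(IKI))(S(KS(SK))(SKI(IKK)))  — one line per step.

  start: K(KK)(KS(KI))(K(IKI))(S(KS(SK))(SKI(IKK)))
  [1] KK(K(IKI))(S(KS(SK))(SKI(IKK)))
  [2] K(S(KS(SK))(SKI(IKK)))
  [3] K(SS(SKI(IKK)))

Answer: after 3 steps: K(SS(SKI(IKK)))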